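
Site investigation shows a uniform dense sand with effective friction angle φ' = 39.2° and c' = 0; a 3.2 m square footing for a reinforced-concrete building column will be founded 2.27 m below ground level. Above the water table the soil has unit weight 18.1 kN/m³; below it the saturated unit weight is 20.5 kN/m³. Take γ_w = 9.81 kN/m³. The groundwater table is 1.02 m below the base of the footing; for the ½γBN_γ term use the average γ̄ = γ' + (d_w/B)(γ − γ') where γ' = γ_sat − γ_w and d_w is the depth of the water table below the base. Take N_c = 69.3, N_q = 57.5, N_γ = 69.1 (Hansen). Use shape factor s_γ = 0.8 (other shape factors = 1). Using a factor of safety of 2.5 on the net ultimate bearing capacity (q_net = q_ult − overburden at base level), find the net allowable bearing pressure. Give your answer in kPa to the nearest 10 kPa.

q_all(net) ≈ 1390 kPa

q = γ·D_f = 18.1 × 2.27 = 41.087 kPa.
γ' = 10.69 kN/m³; averaging over the depth B below the base, γ̄ = γ' + (d_w/B)(γ − γ') = 13.052 kN/m³.
q·N_q = 41.087 × 57.5 = 2362.5 kPa
0.5·γ·B·N_γ·s_γ = 0.5 × 13.052 × 3.2 × 69.1 × 0.8 = 1154.4 kPa
q_ult = 2362.5 + 1154.4 = 3516.9 kPa.
q_net = 3516.9 − 41.087 = 3475.8 kPa.
q_all(net) = 3475.8 / 2.5 = 1390.3 kPa.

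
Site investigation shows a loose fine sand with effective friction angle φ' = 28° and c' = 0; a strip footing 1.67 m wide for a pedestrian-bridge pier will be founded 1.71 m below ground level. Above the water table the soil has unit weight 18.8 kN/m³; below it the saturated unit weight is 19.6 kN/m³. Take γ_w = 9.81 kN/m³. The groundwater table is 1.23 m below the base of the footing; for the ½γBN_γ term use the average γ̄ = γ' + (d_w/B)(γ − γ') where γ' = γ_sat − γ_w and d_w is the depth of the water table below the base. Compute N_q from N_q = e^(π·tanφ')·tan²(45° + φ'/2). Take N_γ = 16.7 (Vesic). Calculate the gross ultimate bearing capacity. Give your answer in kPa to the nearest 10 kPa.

tan28° = 0.5317, so N_q = e^(π×0.5317)·tan²(59°) = 5.314 × 2.77 = 14.72.
Effective surcharge at the founding depth q = γ·D_f = 18.8 × 1.71 = 32.148 kPa.
With d_w = 1.23 m < B, γ̄ = 9.79 + (1.23/1.67) × (18.8 − 9.79) = 16.426 kN/m³.
q_ult = q·N_q + 0.5·γ·B·N_γ
     = 32.148 × 14.72 + 0.5 × 16.426 × 1.67 × 16.7
     = 473.21 + 229.05 = 702.27 kPa.

q_ult ≈ 700 kPa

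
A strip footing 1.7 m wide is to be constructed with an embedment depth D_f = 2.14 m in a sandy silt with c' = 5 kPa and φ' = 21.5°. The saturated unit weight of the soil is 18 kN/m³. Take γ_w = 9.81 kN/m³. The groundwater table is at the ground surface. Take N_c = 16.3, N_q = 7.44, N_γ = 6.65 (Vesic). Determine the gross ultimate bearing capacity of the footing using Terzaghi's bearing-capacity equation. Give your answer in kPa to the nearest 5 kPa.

q_ult ≈ 260 kPa

γ' = 18 − 9.81 = 8.19 kN/m³ (submerged throughout). q = 8.19 × 2.14 = 17.527 kPa; the same γ' applies in the ½γBN_γ term.
c·N_c = 5 × 16.3 = 81.5 kPa
q·N_q = 17.527 × 7.44 = 130.4 kPa
0.5·γ·B·N_γ = 0.5 × 8.19 × 1.7 × 6.65 = 46.294 kPa
q_ult = 81.5 + 130.4 + 46.294 = 258.19 kPa.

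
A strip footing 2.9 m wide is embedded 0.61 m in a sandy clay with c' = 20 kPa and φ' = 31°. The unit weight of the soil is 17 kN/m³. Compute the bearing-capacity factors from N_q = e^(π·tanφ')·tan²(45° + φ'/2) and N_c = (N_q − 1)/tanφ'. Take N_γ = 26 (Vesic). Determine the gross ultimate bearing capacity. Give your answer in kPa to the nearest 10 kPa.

tan31° = 0.6009, so N_q = e^(π×0.6009)·tan²(60.5°) = 6.604 × 3.124 = 20.63.
N_c = (20.63 − 1)/tan31° = 32.67.
Effective surcharge at the founding depth q = γ·D_f = 17 × 0.61 = 10.37 kPa.
q_ult = c·N_c + q·N_q + 0.5·γ·B·N_γ
     = 20 × 32.671 + 10.37 × 20.631 + 0.5 × 17 × 2.9 × 26
     = 653.42 + 213.94 + 640.9 = 1508.3 kPa.

q_ult ≈ 1510 kPa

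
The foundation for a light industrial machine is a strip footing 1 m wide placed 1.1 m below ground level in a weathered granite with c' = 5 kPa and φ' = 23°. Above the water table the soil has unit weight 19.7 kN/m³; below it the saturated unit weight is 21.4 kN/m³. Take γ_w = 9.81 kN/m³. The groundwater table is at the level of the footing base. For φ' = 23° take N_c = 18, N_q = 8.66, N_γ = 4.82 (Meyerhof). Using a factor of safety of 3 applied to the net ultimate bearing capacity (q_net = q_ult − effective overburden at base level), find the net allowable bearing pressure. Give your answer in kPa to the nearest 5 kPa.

q_all(net) ≈ 95 kPa

q = γ·D_f = 19.7 × 1.1 = 21.67 kPa.
For the ½γBN_γ term take γ' = 21.4 − 9.81 = 11.59 kN/m³ (soil below base is submerged).
c·N_c = 5 × 18 = 90 kPa
q·N_q = 21.67 × 8.66 = 187.66 kPa
0.5·γ·B·N_γ = 0.5 × 11.59 × 1 × 4.82 = 27.932 kPa
q_ult = 90 + 187.66 + 27.932 = 305.59 kPa.
Net ultimate: q_net = 305.59 − 21.67 = 283.92 kPa.
q_all(net) = 283.92 / 3 = 94.641 kPa.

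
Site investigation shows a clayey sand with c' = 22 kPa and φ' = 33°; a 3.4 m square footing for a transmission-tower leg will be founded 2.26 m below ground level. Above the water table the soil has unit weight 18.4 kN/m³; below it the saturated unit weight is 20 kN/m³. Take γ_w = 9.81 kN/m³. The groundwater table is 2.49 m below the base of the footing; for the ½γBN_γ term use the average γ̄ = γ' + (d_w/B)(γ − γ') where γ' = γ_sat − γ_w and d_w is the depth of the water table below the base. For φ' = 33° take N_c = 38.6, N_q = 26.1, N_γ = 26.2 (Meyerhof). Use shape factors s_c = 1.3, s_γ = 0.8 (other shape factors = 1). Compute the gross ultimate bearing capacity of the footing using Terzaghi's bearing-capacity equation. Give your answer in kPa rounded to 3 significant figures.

Overburden at base level: q = 18.4 × 2.26 = 41.584 kPa.
The water table is 2.49 m below the base (< B = 3.4 m), so the ½γBN_γ term uses γ̄ = γ' + (d_w/B)(γ − γ') = 10.19 + (2.49/3.4)(18.4 − 10.19) = 16.203 kN/m³.
Cohesion term c·N_c·s_c = 22 × 38.6 × 1.3 = 1104 kPa; surcharge term q·N_q = 41.584 × 26.1 = 1085.3 kPa; self-weight term 0.5·γ·B·N_γ·s_γ = 0.5 × 16.203 × 3.4 × 26.2 × 0.8 = 577.33 kPa.
q_ult = 1104 + 1085.3 + 577.33 = 2766.6 kPa.

q_ult ≈ 2770 kPa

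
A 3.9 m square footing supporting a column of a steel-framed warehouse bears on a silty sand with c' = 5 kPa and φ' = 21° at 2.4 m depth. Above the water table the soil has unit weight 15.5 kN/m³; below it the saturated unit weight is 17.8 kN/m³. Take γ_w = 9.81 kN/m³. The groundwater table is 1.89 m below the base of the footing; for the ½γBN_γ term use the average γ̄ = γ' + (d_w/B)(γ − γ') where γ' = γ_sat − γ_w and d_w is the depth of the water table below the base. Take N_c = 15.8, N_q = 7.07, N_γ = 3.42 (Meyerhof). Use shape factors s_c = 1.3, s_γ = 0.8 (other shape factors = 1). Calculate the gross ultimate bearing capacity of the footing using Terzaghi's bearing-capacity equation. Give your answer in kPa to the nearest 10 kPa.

q_ult ≈ 430 kPa

q = γ·D_f = 15.5 × 2.4 = 37.2 kPa.
γ' = 7.99 kN/m³; averaging over the depth B below the base, γ̄ = γ' + (d_w/B)(γ − γ') = 11.629 kN/m³.
c·N_c·s_c = 5 × 15.8 × 1.3 = 102.7 kPa
q·N_q = 37.2 × 7.07 = 263 kPa
0.5·γ·B·N_γ·s_γ = 0.5 × 11.629 × 3.9 × 3.42 × 0.8 = 62.046 kPa
q_ult = 102.7 + 263 + 62.046 = 427.75 kPa.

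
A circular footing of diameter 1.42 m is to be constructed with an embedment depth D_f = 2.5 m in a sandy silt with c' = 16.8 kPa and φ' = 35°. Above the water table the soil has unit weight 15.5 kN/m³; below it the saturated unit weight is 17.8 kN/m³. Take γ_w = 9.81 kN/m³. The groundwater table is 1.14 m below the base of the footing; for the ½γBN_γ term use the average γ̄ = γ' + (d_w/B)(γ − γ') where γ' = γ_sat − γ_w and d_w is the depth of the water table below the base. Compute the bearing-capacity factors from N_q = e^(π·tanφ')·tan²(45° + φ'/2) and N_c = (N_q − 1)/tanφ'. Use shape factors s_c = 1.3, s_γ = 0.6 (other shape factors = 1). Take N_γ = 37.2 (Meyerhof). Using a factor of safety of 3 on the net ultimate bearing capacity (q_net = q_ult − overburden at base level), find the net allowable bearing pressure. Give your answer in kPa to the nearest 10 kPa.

q_all(net) ≈ 830 kPa

N_q = e^(π·tan35°)·tan²(62.5°) = 33.3; N_c = (N_q − 1)/tanφ' = 46.12.
q = γ·D_f = 15.5 × 2.5 = 38.75 kPa.
γ' = 7.99 kN/m³; averaging over the depth B below the base, γ̄ = γ' + (d_w/B)(γ − γ') = 14.019 kN/m³.
c·N_c·s_c = 16.8 × 46.124 × 1.3 = 1007.3 kPa
q·N_q = 38.75 × 33.296 = 1290.2 kPa
0.5·γ·B·N_γ·s_γ = 0.5 × 14.019 × 1.42 × 37.2 × 0.6 = 222.16 kPa
q_ult = 1007.3 + 1290.2 + 222.16 = 2519.7 kPa.
q_net = 2519.7 − 38.75 = 2481 kPa.
q_all(net) = 2481 / 3 = 826.99 kPa.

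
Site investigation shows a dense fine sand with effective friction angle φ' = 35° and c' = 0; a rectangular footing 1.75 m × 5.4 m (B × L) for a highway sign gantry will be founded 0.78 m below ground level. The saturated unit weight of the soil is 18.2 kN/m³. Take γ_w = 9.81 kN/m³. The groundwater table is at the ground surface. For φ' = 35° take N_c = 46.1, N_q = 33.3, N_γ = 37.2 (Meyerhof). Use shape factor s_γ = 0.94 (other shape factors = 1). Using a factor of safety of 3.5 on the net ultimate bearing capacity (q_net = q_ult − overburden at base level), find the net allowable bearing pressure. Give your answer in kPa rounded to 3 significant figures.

q_all(net) ≈ 134 kPa

Water table at ground surface, so effective unit weight γ' = 18.2 − 9.81 = 8.39 kN/m³ is used throughout; overburden q = 8.39 × 0.78 = 6.5442 kPa; the same γ' applies in the ½γBN_γ term.
Surcharge term q·N_q = 6.5442 × 33.3 = 217.92 kPa; self-weight term 0.5·γ·B·N_γ·s_γ = 0.5 × 8.39 × 1.75 × 37.2 × 0.94 = 256.71 kPa.
q_ult = 217.92 + 256.71 = 474.63 kPa.
q_net = 474.63 − 6.5442 = 468.09 kPa.
q_all(net) = 468.09 / 3.5 = 133.74 kPa.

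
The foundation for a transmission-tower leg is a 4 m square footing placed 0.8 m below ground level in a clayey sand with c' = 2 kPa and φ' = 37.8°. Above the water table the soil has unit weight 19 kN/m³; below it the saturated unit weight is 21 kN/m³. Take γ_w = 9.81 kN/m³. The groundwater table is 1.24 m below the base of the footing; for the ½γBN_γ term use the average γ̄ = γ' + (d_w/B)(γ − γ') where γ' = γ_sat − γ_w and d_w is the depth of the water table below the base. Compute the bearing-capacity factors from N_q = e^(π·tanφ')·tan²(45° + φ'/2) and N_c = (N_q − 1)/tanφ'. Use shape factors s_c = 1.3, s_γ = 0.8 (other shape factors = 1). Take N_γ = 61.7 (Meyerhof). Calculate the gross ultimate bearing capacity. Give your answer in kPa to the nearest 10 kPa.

tan37.8° = 0.7757, so N_q = e^(π×0.7757)·tan²(63.9°) = 11.437 × 4.167 = 47.66.
N_c = (47.66 − 1)/tan37.8° = 60.15.
q = γ·D_f = 19 × 0.8 = 15.2 kPa.
γ' = 11.19 kN/m³; averaging over the depth B below the base, γ̄ = γ' + (d_w/B)(γ − γ') = 13.611 kN/m³.
c·N_c·s_c = 2 × 60.148 × 1.3 = 156.38 kPa
q·N_q = 15.2 × 47.655 = 724.36 kPa
0.5·γ·B·N_γ·s_γ = 0.5 × 13.611 × 4 × 61.7 × 0.8 = 1343.7 kPa
q_ult = 156.38 + 724.36 + 1343.7 = 2224.4 kPa.

q_ult ≈ 2220 kPa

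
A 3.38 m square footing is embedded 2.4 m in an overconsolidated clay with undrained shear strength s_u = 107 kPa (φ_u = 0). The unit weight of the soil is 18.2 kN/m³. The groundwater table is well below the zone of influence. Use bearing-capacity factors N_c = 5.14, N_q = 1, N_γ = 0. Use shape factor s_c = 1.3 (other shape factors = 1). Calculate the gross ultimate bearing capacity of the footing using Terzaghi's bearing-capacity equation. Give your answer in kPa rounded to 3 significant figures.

q_ult ≈ 759 kPa

q = γ·D_f = 18.2 × 2.4 = 43.68 kPa.
c·N_c·s_c = 107 × 5.14 × 1.3 = 714.97 kPa
q·N_q = 43.68 × 1 = 43.68 kPa
q_ult = 714.97 + 43.68 = 758.65 kPa.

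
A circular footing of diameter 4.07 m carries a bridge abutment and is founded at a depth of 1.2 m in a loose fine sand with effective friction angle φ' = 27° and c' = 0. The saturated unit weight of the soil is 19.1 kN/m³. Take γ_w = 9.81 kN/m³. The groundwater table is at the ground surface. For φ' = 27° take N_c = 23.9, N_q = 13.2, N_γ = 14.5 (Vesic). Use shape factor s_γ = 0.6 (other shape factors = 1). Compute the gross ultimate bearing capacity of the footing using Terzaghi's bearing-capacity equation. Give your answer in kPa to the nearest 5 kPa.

q_ult ≈ 310 kPa

γ' = 19.1 − 9.81 = 9.29 kN/m³ (submerged throughout). q = 9.29 × 1.2 = 11.148 kPa; the same γ' applies in the ½γBN_γ term.
q·N_q = 11.148 × 13.2 = 147.15 kPa
0.5·γ·B·N_γ·s_γ = 0.5 × 9.29 × 4.07 × 14.5 × 0.6 = 164.47 kPa
q_ult = 147.15 + 164.47 = 311.63 kPa.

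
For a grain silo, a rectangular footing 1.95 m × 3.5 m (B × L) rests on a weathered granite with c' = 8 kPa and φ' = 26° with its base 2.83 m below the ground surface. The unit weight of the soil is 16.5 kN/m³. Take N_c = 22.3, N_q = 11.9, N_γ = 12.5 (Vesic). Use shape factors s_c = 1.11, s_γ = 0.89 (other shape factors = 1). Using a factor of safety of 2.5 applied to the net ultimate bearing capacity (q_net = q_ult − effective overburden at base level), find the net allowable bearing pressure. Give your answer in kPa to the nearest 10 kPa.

Overburden at base level: q = 16.5 × 2.83 = 46.695 kPa.
Cohesion term c·N_c·s_c = 8 × 22.3 × 1.11 = 198.02 kPa; surcharge term q·N_q = 46.695 × 11.9 = 555.67 kPa; self-weight term 0.5·γ·B·N_γ·s_γ = 0.5 × 16.5 × 1.95 × 12.5 × 0.89 = 178.97 kPa.
q_ult = 198.02 + 555.67 + 178.97 = 932.67 kPa.
Net ultimate: q_net = 932.67 − 46.695 = 885.97 kPa.
q_all(net) = 885.97 / 2.5 = 354.39 kPa.

q_all(net) ≈ 350 kPa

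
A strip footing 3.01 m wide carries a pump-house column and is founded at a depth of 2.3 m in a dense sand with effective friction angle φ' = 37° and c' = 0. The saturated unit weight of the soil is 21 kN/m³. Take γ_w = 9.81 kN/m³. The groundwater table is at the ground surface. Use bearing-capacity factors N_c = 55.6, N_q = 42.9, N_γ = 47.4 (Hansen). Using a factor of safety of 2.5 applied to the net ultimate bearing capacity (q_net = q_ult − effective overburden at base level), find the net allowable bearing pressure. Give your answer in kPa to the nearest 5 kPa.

q_all(net) ≈ 750 kPa

Water table at ground surface, so effective unit weight γ' = 21 − 9.81 = 11.19 kN/m³ is used throughout; overburden q = 11.19 × 2.3 = 25.737 kPa; the same γ' applies in the ½γBN_γ term.
Surcharge term q·N_q = 25.737 × 42.9 = 1104.1 kPa; self-weight term 0.5·γ·B·N_γ = 0.5 × 11.19 × 3.01 × 47.4 = 798.26 kPa.
q_ult = 1104.1 + 798.26 = 1902.4 kPa.
Net ultimate: q_net = 1902.4 − 25.737 = 1876.6 kPa.
q_all(net) = 1876.6 / 2.5 = 750.66 kPa.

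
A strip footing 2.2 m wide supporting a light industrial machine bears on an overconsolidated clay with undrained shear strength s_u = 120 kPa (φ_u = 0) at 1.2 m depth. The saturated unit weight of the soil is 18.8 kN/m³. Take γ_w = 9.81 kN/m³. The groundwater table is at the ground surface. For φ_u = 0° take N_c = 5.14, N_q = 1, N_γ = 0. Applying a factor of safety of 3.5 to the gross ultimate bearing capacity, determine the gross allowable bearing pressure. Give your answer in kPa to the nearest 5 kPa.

With the water table at the surface the whole profile is submerged: γ' = 18.8 − 9.81 = 8.99 kN/m³, so q = γ'·D_f = 10.788 kPa.
q_ult = c·N_c + q·N_q
     = 120 × 5.14 + 10.788 × 1
     = 616.8 + 10.788 = 627.59 kPa.
q_all = q_ult / FS = 627.59 / 3.5 = 179.31 kPa.

q_all ≈ 180 kPa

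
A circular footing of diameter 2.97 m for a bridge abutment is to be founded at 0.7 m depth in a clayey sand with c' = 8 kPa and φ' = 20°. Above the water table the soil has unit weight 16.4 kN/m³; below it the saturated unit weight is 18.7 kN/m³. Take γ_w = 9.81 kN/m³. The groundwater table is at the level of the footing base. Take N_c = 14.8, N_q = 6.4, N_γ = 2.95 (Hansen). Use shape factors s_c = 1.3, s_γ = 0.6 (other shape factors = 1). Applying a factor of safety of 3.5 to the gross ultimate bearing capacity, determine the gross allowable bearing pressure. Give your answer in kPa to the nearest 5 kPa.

q = γ·D_f = 16.4 × 0.7 = 11.48 kPa.
For the ½γBN_γ term take γ' = 18.7 − 9.81 = 8.89 kN/m³ (soil below base is submerged).
c·N_c·s_c = 8 × 14.8 × 1.3 = 153.92 kPa
q·N_q = 11.48 × 6.4 = 73.472 kPa
0.5·γ·B·N_γ·s_γ = 0.5 × 8.89 × 2.97 × 2.95 × 0.6 = 23.367 kPa
q_ult = 153.92 + 73.472 + 23.367 = 250.76 kPa.
q_all = q_ult / FS = 250.76 / 3.5 = 71.645 kPa.

q_all ≈ 70 kPa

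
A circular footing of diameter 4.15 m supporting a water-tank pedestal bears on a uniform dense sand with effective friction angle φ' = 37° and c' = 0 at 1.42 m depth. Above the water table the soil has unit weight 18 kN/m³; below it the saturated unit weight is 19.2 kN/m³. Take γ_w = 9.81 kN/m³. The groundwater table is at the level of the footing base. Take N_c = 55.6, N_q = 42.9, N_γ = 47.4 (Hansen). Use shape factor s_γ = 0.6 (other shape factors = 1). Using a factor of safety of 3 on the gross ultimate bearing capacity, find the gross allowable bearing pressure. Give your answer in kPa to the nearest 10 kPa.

Overburden at base level: q = 18 × 1.42 = 25.56 kPa.
Below the base the soil is submerged, so the ½γBN_γ term uses γ' = 19.2 − 9.81 = 9.39 kN/m³.
Surcharge term q·N_q = 25.56 × 42.9 = 1096.5 kPa; self-weight term 0.5·γ·B·N_γ·s_γ = 0.5 × 9.39 × 4.15 × 47.4 × 0.6 = 554.13 kPa.
q_ult = 1096.5 + 554.13 = 1650.7 kPa.
q_all = 1650.7 / 3 = 550.22 kPa.

q_all ≈ 550 kPa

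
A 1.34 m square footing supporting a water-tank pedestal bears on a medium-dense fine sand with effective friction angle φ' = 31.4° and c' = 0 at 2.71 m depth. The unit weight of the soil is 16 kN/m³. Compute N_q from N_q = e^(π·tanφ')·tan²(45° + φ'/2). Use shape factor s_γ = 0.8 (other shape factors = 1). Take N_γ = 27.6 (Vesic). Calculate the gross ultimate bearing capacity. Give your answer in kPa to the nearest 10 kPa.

tan31.4° = 0.6104, so N_q = e^(π×0.6104)·tan²(60.7°) = 6.805 × 3.175 = 21.61.
Effective surcharge at the founding depth q = γ·D_f = 16 × 2.71 = 43.36 kPa.
q_ult = q·N_q + 0.5·γ·B·N_γ·s_γ
     = 43.36 × 21.608 + 0.5 × 16 × 1.34 × 27.6 × 0.8
     = 936.94 + 236.7 = 1173.6 kPa.

q_ult ≈ 1170 kPa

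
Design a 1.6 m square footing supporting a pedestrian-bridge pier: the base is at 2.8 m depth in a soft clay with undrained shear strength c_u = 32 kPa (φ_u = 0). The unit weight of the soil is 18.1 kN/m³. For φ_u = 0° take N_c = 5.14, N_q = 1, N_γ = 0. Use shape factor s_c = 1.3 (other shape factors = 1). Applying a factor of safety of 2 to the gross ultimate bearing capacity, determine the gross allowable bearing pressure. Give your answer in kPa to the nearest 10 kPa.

Overburden at base level: q = 18.1 × 2.8 = 50.68 kPa.
Cohesion term c·N_c·s_c = 32 × 5.14 × 1.3 = 213.82 kPa; surcharge term q·N_q = 50.68 × 1 = 50.68 kPa.
q_ult = 213.82 + 50.68 = 264.5 kPa.
q_all = q_ult / FS = 264.5 / 2 = 132.25 kPa.

q_all ≈ 130 kPa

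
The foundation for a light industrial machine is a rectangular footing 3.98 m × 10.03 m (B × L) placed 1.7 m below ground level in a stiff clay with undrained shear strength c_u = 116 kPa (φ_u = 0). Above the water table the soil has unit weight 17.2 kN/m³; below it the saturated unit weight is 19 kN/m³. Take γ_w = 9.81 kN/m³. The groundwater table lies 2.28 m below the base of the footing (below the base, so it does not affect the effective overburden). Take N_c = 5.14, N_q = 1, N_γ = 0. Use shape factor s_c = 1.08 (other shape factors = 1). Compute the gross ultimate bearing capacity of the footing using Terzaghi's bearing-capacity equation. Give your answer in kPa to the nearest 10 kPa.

Effective surcharge at the founding depth q = γ·D_f = 17.2 × 1.7 = 29.24 kPa.
q_ult = c·N_c·s_c + q·N_q
     = 116 × 5.14 × 1.08 + 29.24 × 1
     = 643.94 + 29.24 = 673.18 kPa.

q_ult ≈ 670 kPa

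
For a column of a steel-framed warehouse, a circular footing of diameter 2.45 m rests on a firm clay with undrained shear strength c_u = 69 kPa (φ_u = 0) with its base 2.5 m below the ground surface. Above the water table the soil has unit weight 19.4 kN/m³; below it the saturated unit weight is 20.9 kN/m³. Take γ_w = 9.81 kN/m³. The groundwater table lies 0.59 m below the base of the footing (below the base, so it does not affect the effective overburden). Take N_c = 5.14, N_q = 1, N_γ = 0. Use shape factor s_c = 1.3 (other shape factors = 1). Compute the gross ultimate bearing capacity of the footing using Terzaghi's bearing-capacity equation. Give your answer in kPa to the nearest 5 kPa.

q_ult ≈ 510 kPa

Overburden at base level: q = 19.4 × 2.5 = 48.5 kPa.
Cohesion term c·N_c·s_c = 69 × 5.14 × 1.3 = 461.06 kPa; surcharge term q·N_q = 48.5 × 1 = 48.5 kPa.
q_ult = 461.06 + 48.5 = 509.56 kPa.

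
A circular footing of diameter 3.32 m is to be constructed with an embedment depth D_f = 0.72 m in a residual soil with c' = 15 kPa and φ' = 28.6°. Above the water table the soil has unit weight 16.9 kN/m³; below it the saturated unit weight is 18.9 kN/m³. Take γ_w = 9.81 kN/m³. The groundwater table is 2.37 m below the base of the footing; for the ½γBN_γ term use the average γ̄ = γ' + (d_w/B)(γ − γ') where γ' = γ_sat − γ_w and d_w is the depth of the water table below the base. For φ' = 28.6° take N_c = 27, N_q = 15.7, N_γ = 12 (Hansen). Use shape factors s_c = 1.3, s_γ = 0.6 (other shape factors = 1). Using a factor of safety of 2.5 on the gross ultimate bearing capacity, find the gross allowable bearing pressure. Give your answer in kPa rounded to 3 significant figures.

q_all ≈ 357 kPa

Overburden at base level: q = 16.9 × 0.72 = 12.168 kPa.
The water table is 2.37 m below the base (< B = 3.32 m), so the ½γBN_γ term uses γ̄ = γ' + (d_w/B)(γ − γ') = 9.09 + (2.37/3.32)(16.9 − 9.09) = 14.665 kN/m³.
Cohesion term c·N_c·s_c = 15 × 27 × 1.3 = 526.5 kPa; surcharge term q·N_q = 12.168 × 15.7 = 191.04 kPa; self-weight term 0.5·γ·B·N_γ·s_γ = 0.5 × 14.665 × 3.32 × 12 × 0.6 = 175.28 kPa.
q_ult = 526.5 + 191.04 + 175.28 = 892.82 kPa.
q_all = 892.82 / 2.5 = 357.13 kPa.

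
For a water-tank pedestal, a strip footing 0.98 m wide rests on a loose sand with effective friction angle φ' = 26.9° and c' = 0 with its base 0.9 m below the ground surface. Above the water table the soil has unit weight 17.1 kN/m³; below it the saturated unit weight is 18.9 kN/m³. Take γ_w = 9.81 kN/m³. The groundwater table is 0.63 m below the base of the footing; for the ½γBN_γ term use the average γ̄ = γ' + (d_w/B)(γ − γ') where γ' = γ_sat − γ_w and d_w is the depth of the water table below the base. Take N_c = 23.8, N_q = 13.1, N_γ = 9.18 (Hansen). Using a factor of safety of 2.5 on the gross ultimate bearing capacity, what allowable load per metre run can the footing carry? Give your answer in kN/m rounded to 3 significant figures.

≈ 104 kN/m

Effective surcharge at the founding depth q = γ·D_f = 17.1 × 0.9 = 15.39 kPa.
With d_w = 0.63 m < B, γ̄ = 9.09 + (0.63/0.98) × (17.1 − 9.09) = 14.239 kN/m³.
q_ult = q·N_q + 0.5·γ·B·N_γ
     = 15.39 × 13.1 + 0.5 × 14.239 × 0.98 × 9.18
     = 201.61 + 64.051 = 265.66 kPa.
Gross allowable pressure q_all = 265.66 / 2.5 = 106.26 kPa.
Allowable wall load = q_all × B = 106.26 × 0.98 = 104.14 kN per metre run.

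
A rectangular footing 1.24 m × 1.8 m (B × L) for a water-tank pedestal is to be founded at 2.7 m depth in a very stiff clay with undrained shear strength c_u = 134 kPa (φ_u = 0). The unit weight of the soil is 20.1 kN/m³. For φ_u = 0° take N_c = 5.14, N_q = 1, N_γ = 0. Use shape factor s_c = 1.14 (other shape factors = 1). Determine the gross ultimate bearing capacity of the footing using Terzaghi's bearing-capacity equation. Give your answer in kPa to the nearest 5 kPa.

q_ult ≈ 840 kPa

Effective surcharge at the founding depth q = γ·D_f = 20.1 × 2.7 = 54.27 kPa.
q_ult = c·N_c·s_c + q·N_q
     = 134 × 5.14 × 1.14 + 54.27 × 1
     = 785.19 + 54.27 = 839.46 kPa.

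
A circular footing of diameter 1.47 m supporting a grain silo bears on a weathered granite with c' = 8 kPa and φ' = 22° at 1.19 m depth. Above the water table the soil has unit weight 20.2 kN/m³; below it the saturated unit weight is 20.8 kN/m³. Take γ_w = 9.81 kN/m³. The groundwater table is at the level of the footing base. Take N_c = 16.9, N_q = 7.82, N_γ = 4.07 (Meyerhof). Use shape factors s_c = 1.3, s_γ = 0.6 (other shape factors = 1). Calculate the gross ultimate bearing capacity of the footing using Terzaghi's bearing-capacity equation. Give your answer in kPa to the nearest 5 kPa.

q = γ·D_f = 20.2 × 1.19 = 24.038 kPa.
For the ½γBN_γ term take γ' = 20.8 − 9.81 = 10.99 kN/m³ (soil below base is submerged).
c·N_c·s_c = 8 × 16.9 × 1.3 = 175.76 kPa
q·N_q = 24.038 × 7.82 = 187.98 kPa
0.5·γ·B·N_γ·s_γ = 0.5 × 10.99 × 1.47 × 4.07 × 0.6 = 19.726 kPa
q_ult = 175.76 + 187.98 + 19.726 = 383.46 kPa.

q_ult ≈ 385 kPa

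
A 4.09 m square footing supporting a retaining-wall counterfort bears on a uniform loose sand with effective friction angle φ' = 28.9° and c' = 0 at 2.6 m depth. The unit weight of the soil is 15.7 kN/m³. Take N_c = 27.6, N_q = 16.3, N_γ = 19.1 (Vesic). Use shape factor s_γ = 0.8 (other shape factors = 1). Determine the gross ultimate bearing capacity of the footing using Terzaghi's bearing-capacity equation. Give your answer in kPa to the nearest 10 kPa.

Effective surcharge at the founding depth q = γ·D_f = 15.7 × 2.6 = 40.82 kPa.
q_ult = q·N_q + 0.5·γ·B·N_γ·s_γ
     = 40.82 × 16.3 + 0.5 × 15.7 × 4.09 × 19.1 × 0.8
     = 665.37 + 490.59 = 1156 kPa.

q_ult ≈ 1160 kPa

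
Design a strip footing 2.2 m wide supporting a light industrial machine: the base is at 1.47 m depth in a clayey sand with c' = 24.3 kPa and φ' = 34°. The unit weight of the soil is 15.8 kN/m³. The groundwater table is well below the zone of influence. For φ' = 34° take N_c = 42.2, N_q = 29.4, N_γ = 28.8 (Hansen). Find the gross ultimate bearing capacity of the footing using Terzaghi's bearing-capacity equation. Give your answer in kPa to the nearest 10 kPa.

q_ult ≈ 2210 kPa

Effective surcharge at the founding depth q = γ·D_f = 15.8 × 1.47 = 23.226 kPa.
q_ult = c·N_c + q·N_q + 0.5·γ·B·N_γ
     = 24.3 × 42.2 + 23.226 × 29.4 + 0.5 × 15.8 × 2.2 × 28.8
     = 1025.5 + 682.84 + 500.54 = 2208.8 kPa.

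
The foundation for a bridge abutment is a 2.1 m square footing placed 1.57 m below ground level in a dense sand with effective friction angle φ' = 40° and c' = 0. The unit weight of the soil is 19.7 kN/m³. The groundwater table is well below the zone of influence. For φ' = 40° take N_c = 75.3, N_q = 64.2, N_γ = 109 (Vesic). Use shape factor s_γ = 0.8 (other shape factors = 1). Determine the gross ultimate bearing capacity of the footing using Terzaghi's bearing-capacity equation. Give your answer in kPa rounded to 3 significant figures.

q_ult ≈ 3790 kPa

Effective surcharge at the founding depth q = γ·D_f = 19.7 × 1.57 = 30.929 kPa.
q_ult = q·N_q + 0.5·γ·B·N_γ·s_γ
     = 30.929 × 64.2 + 0.5 × 19.7 × 2.1 × 109 × 0.8
     = 1985.6 + 1803.7 = 3789.4 kPa.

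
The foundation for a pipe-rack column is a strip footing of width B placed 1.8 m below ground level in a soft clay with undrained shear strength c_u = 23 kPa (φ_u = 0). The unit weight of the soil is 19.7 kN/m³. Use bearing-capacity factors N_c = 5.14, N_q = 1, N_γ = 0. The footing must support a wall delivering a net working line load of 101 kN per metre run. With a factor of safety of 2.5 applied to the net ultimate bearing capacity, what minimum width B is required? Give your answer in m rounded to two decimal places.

Effective surcharge at the founding depth q = γ·D_f = 19.7 × 1.8 = 35.46 kPa.
q_ult = c·N_c + q·N_q
     = 23 × 5.14 + 35.46 × 1
     = 118.22 + 35.46 = 153.68 kPa.
For φ = 0 the ½γBN_γ term vanishes, so q_ult is independent of B. q_net = 153.68 − 35.46 = 118.22 kPa; q_all(net) = 118.22/2.5 = 47.288 kPa.
Required width B = w / q_all(net) = 101 / 47.288 = 2.136 m.

B = 2.14 m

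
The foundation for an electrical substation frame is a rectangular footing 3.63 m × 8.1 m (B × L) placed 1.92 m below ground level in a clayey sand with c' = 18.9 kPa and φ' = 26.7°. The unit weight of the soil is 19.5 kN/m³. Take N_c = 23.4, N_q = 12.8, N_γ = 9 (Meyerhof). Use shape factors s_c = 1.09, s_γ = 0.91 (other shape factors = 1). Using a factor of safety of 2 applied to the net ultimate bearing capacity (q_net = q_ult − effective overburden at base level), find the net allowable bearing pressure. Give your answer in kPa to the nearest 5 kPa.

q = γ·D_f = 19.5 × 1.92 = 37.44 kPa.
c·N_c·s_c = 18.9 × 23.4 × 1.09 = 482.06 kPa
q·N_q = 37.44 × 12.8 = 479.23 kPa
0.5·γ·B·N_γ·s_γ = 0.5 × 19.5 × 3.63 × 9 × 0.91 = 289.86 kPa
q_ult = 482.06 + 479.23 + 289.86 = 1251.2 kPa.
Net ultimate: q_net = 1251.2 − 37.44 = 1213.7 kPa.
q_all(net) = 1213.7 / 2 = 606.86 kPa.

q_all(net) ≈ 605 kPa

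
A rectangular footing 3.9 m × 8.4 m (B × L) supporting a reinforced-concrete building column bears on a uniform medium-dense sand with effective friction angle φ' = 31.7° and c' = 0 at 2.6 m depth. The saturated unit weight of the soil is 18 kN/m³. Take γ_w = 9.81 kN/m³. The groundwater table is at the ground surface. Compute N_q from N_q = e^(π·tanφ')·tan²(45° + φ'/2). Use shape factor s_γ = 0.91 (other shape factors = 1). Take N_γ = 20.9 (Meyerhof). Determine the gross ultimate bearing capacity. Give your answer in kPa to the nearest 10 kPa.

tan31.7° = 0.6176, so N_q = e^(π×0.6176)·tan²(60.85°) = 6.961 × 3.215 = 22.38.
Water table at ground surface, so effective unit weight γ' = 18 − 9.81 = 8.19 kN/m³ is used throughout; overburden q = 8.19 × 2.6 = 21.294 kPa; the same γ' applies in the ½γBN_γ term.
Surcharge term q·N_q = 21.294 × 22.377 = 476.49 kPa; self-weight term 0.5·γ·B·N_γ·s_γ = 0.5 × 8.19 × 3.9 × 20.9 × 0.91 = 303.74 kPa.
q_ult = 476.49 + 303.74 = 780.23 kPa.

q_ult ≈ 780 kPa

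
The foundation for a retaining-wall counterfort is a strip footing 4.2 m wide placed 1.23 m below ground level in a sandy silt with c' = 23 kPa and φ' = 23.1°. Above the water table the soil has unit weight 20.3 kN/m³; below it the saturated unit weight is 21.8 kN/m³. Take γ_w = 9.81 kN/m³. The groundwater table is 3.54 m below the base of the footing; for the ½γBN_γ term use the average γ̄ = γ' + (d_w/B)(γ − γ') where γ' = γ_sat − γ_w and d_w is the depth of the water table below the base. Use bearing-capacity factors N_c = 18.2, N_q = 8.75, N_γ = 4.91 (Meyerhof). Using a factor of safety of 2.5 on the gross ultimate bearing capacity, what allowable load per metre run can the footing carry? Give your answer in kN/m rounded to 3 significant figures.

Effective surcharge at the founding depth q = γ·D_f = 20.3 × 1.23 = 24.969 kPa.
With d_w = 3.54 m < B, γ̄ = 11.99 + (3.54/4.2) × (20.3 − 11.99) = 18.994 kN/m³.
q_ult = c·N_c + q·N_q + 0.5·γ·B·N_γ
     = 23 × 18.2 + 24.969 × 8.75 + 0.5 × 18.994 × 4.2 × 4.91
     = 418.6 + 218.48 + 195.85 = 832.93 kPa.
Gross allowable pressure q_all = 832.93 / 2.5 = 333.17 kPa.
Allowable wall load = q_all × B = 333.17 × 4.2 = 1399.3 kN per metre run.

≈ 1400 kN/m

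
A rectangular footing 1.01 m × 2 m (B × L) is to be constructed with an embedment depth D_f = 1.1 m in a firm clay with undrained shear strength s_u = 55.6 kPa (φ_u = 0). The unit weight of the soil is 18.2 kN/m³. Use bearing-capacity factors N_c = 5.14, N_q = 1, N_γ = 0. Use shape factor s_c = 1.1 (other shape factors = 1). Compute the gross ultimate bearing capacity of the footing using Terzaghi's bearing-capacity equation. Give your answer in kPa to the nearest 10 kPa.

Effective surcharge at the founding depth q = γ·D_f = 18.2 × 1.1 = 20.02 kPa.
q_ult = c·N_c·s_c + q·N_q
     = 55.6 × 5.14 × 1.1 + 20.02 × 1
     = 314.36 + 20.02 = 334.38 kPa.

q_ult ≈ 330 kPa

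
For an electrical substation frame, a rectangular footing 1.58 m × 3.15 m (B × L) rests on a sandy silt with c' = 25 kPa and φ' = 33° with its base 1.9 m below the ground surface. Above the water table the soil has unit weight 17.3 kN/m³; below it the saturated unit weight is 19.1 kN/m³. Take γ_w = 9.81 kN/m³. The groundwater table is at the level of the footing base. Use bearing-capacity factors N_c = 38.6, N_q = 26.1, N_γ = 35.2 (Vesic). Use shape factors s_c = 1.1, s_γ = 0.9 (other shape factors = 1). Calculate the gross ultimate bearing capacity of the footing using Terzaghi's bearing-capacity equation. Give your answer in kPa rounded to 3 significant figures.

q_ult ≈ 2150 kPa

Effective surcharge at the founding depth q = γ·D_f = 17.3 × 1.9 = 32.87 kPa.
The water table coincides with the base, so in the self-weight term γ → γ' = 9.29 kN/m³.
q_ult = c·N_c·s_c + q·N_q + 0.5·γ·B·N_γ·s_γ
     = 25 × 38.6 × 1.1 + 32.87 × 26.1 + 0.5 × 9.29 × 1.58 × 35.2 × 0.9
     = 1061.5 + 857.91 + 232.5 = 2151.9 kPa.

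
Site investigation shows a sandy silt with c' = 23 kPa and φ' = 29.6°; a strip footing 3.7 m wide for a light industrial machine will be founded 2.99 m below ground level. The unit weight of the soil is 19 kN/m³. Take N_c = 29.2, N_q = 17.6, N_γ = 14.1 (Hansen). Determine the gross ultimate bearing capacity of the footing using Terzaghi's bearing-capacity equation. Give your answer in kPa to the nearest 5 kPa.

Overburden at base level: q = 19 × 2.99 = 56.81 kPa.
Cohesion term c·N_c = 23 × 29.2 = 671.6 kPa; surcharge term q·N_q = 56.81 × 17.6 = 999.86 kPa; self-weight term 0.5·γ·B·N_γ = 0.5 × 19 × 3.7 × 14.1 = 495.61 kPa.
q_ult = 671.6 + 999.86 + 495.61 = 2167.1 kPa.

q_ult ≈ 2165 kPa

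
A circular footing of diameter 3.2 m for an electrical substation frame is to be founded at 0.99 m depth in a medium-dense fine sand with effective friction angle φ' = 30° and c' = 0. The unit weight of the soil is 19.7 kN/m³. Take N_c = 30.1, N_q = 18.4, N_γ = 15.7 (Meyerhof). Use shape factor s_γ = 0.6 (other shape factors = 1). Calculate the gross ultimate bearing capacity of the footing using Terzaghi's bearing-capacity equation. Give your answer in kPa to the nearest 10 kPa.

q_ult ≈ 660 kPa

q = γ·D_f = 19.7 × 0.99 = 19.503 kPa.
q·N_q = 19.503 × 18.4 = 358.86 kPa
0.5·γ·B·N_γ·s_γ = 0.5 × 19.7 × 3.2 × 15.7 × 0.6 = 296.92 kPa
q_ult = 358.86 + 296.92 = 655.77 kPa.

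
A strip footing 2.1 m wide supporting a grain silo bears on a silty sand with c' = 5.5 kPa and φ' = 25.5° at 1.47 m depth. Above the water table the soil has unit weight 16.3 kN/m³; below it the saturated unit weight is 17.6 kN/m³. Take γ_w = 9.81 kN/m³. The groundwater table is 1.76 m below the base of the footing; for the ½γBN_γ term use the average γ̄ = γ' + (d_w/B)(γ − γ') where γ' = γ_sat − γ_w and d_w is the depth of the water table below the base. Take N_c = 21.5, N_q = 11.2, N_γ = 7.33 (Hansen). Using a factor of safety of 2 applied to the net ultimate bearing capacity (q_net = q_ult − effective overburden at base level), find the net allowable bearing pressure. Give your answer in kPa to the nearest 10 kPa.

q = γ·D_f = 16.3 × 1.47 = 23.961 kPa.
γ' = 7.79 kN/m³; averaging over the depth B below the base, γ̄ = γ' + (d_w/B)(γ − γ') = 14.922 kN/m³.
c·N_c = 5.5 × 21.5 = 118.25 kPa
q·N_q = 23.961 × 11.2 = 268.36 kPa
0.5·γ·B·N_γ = 0.5 × 14.922 × 2.1 × 7.33 = 114.85 kPa
q_ult = 118.25 + 268.36 + 114.85 = 501.46 kPa.
Net ultimate: q_net = 501.46 − 23.961 = 477.5 kPa.
q_all(net) = 477.5 / 2 = 238.75 kPa.

q_all(net) ≈ 240 kPa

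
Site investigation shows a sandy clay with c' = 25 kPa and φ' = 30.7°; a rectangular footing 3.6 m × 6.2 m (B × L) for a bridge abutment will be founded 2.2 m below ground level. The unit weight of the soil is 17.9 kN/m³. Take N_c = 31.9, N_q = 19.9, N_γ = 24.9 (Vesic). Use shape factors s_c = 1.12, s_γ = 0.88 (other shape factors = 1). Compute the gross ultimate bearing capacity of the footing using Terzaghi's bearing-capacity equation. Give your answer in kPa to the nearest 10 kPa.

q = γ·D_f = 17.9 × 2.2 = 39.38 kPa.
c·N_c·s_c = 25 × 31.9 × 1.12 = 893.2 kPa
q·N_q = 39.38 × 19.9 = 783.66 kPa
0.5·γ·B·N_γ·s_γ = 0.5 × 17.9 × 3.6 × 24.9 × 0.88 = 706 kPa
q_ult = 893.2 + 783.66 + 706 = 2382.9 kPa.

q_ult ≈ 2380 kPa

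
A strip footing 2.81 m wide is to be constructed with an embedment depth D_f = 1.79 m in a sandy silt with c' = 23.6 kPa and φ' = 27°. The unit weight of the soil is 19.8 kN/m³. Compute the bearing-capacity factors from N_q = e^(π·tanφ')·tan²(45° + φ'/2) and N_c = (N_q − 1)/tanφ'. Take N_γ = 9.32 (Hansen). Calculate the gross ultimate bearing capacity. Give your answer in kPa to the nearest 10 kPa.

tan27° = 0.5095, so N_q = e^(π×0.5095)·tan²(58.5°) = 4.957 × 2.663 = 13.2.
N_c = (13.2 − 1)/tan27° = 23.94.
q = γ·D_f = 19.8 × 1.79 = 35.442 kPa.
c·N_c = 23.6 × 23.942 = 565.04 kPa
q·N_q = 35.442 × 13.199 = 467.8 kPa
0.5·γ·B·N_γ = 0.5 × 19.8 × 2.81 × 9.32 = 259.27 kPa
q_ult = 565.04 + 467.8 + 259.27 = 1292.1 kPa.

q_ult ≈ 1290 kPa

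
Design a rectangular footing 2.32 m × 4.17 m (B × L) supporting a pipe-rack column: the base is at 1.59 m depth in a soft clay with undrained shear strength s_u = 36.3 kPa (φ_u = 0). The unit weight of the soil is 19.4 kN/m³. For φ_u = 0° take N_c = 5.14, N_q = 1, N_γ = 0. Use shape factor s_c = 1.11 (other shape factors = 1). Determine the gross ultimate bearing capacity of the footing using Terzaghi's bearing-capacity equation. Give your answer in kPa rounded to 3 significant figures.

Effective surcharge at the founding depth q = γ·D_f = 19.4 × 1.59 = 30.846 kPa.
q_ult = c·N_c·s_c + q·N_q
     = 36.3 × 5.14 × 1.11 + 30.846 × 1
     = 207.11 + 30.846 = 237.95 kPa.

q_ult ≈ 238 kPa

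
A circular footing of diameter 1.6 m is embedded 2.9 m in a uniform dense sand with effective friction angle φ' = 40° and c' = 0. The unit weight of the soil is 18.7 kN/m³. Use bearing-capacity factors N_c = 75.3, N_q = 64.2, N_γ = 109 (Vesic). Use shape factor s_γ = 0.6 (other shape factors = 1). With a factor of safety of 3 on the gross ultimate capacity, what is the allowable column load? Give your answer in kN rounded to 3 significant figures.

q = γ·D_f = 18.7 × 2.9 = 54.23 kPa.
q·N_q = 54.23 × 64.2 = 3481.6 kPa
0.5·γ·B·N_γ·s_γ = 0.5 × 18.7 × 1.6 × 109 × 0.6 = 978.38 kPa
q_ult = 3481.6 + 978.38 = 4459.9 kPa.
Gross allowable pressure q_all = 4459.9 / 3 = 1486.6 kPa.
Footing area = 2.0106 m², so allowable column load = 1486.6 × 2.0106 = 2989.1 kN.

P_all ≈ 2990 kN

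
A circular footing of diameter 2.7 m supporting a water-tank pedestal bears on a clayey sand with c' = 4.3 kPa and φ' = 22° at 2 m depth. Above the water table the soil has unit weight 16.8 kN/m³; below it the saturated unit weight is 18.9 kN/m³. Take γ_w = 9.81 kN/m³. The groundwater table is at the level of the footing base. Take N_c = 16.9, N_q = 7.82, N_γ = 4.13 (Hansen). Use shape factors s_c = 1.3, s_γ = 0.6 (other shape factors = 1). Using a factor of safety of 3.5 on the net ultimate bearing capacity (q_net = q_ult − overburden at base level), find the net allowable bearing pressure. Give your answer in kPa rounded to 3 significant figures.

Effective surcharge at the founding depth q = γ·D_f = 16.8 × 2 = 33.6 kPa.
The water table coincides with the base, so in the self-weight term γ → γ' = 9.09 kN/m³.
q_ult = c·N_c·s_c + q·N_q + 0.5·γ·B·N_γ·s_γ
     = 4.3 × 16.9 × 1.3 + 33.6 × 7.82 + 0.5 × 9.09 × 2.7 × 4.13 × 0.6
     = 94.471 + 262.75 + 30.409 = 387.63 kPa.
q_net = 387.63 − 33.6 = 354.03 kPa.
q_all(net) = 354.03 / 3.5 = 101.15 kPa.

q_all(net) ≈ 101 kPa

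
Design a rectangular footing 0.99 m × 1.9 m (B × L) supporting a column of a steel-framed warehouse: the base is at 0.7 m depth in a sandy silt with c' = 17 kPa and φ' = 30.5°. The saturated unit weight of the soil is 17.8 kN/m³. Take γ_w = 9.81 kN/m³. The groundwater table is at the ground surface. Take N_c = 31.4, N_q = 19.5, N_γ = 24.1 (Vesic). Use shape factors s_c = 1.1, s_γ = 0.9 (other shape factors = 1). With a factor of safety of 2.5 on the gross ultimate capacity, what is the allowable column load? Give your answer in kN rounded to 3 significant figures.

P_all ≈ 588 kN

Water table at ground surface, so effective unit weight γ' = 17.8 − 9.81 = 7.99 kN/m³ is used throughout; overburden q = 7.99 × 0.7 = 5.593 kPa; the same γ' applies in the ½γBN_γ term.
Cohesion term c·N_c·s_c = 17 × 31.4 × 1.1 = 587.18 kPa; surcharge term q·N_q = 5.593 × 19.5 = 109.06 kPa; self-weight term 0.5·γ·B·N_γ·s_γ = 0.5 × 7.99 × 0.99 × 24.1 × 0.9 = 85.785 kPa.
q_ult = 587.18 + 109.06 + 85.785 = 782.03 kPa.
Gross allowable pressure q_all = 782.03 / 2.5 = 312.81 kPa.
Footing area = 1.881 m², so allowable column load = 312.81 × 1.881 = 588.4 kN.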